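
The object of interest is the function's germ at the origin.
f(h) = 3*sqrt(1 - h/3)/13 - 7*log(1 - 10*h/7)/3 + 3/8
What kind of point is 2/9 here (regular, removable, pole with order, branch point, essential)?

There is no denominator, hence no pole anywhere.
Branch term sqrt(1 - h/(3)): argument at 2/9 is 25/27, nonzero, so 2/9 is not its branch point (a point on a principal cut is still regular for the continued germ).
Branch term log(1 - h/(7/10)): argument at 2/9 is 43/63, nonzero, so 2/9 is not its branch point (a point on a principal cut is still regular for the continued germ).
So the germ continues analytically to 2/9.

The point is a regular point.


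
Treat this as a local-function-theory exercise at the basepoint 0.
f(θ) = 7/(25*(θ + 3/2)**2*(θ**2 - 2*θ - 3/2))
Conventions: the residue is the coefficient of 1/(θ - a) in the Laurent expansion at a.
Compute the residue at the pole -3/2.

The residue is 112/1125.

At the order-2 pole -3/2 set g(θ) = (θ - (-3/2))^2*f(θ) = 7/(25*(θ**2 - 2*θ - 3/2)).
Order-2 pole: residue = g'(a); g'(-3/2) = 112/1125, so the residue is 112/1125.


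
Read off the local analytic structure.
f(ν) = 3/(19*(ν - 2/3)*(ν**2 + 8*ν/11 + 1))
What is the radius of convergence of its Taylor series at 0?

Denominator factor (ν - 2/3): pole of order 1 at 2/3, modulus 2/3.
Denominator factor (ν**2 + 8*ν/11 + 1): discriminant -420/121, complex-conjugate roots (-4/11) + ((1/11)*sqrt(105))*i and (-4/11) - ((1/11)*sqrt(105))*i; poles of order 1, moduli 1 and 1.
The radius of convergence is the smallest modulus among the singular points: 2/3.

The radius of convergence is 2/3.


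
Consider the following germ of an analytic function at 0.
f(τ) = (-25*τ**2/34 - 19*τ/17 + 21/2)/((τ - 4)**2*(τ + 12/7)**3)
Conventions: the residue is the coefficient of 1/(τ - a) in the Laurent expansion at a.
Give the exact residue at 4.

The residue is -74431/3481600.

At the order-2 pole 4 set g(τ) = (τ - (4))^2*f(τ) = (-25*τ**2/34 - 19*τ/17 + 21/2)/(τ + 12/7)**3.
Order-2 pole: residue = g'(a); g'(4) = -74431/3481600, so the residue is -74431/3481600.


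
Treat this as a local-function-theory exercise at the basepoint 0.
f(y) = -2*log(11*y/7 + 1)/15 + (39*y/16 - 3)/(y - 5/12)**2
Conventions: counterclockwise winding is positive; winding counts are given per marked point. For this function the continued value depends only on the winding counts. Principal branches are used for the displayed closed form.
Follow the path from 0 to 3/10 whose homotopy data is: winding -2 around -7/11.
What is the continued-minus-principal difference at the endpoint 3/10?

Continued minus principal equals (8/15)*pi*i.

The rational part is single-valued and drops out of the difference; each branch term changes only by its own monodromy.
(-2/15)*log(1 - y/(-7/11)): each positive loop around -7/11 adds 2*pi*i to the log, so winding -2 contributes (-2/15)*(-2)*2*pi*i = (8/15)*pi*i.
Summing the contributions at y = 3/10 gives (8/15)*pi*i.


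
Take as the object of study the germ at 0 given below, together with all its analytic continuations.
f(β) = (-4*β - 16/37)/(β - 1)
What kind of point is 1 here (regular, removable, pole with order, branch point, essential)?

The denominator factor β - 1 vanishes at 1 and appears to the power 1; the numerator there equals -164/37, nonzero, and no other factor vanishes.
Hence a pole whose order is the multiplicity, 1.

The point is a pole of order 1.


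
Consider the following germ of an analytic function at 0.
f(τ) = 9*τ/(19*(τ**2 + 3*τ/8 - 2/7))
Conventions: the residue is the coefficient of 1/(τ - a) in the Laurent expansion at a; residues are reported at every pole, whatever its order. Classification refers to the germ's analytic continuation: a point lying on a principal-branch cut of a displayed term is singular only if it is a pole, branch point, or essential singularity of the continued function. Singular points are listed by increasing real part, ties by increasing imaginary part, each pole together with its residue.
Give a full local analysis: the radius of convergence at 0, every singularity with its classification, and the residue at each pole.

Denominator factor (τ**2 + 3*τ/8 - 2/7): discriminant 575/448, real irrational roots -3/16 + (5/112)*sqrt(161) and -3/16 - (5/112)*sqrt(161); poles of order 1, moduli -3/16 + (5/112)*sqrt(161) and 3/16 + (5/112)*sqrt(161).
The radius of convergence is the smallest modulus among the singular points: -3/16 + (5/112)*sqrt(161).
The factor τ**2 + 3*τ/8 - 2/7 splits as (τ - a)(τ - a') with a = -3/16 - (5/112)*sqrt(161), a' = -3/16 + (5/112)*sqrt(161). At the order-1 pole a set g(τ) = (τ - a)*f(τ) = [9*τ/19] / (τ - a').
Simple pole: residue = g(a) at a = -3/16 - (5/112)*sqrt(161), which is 9/38 + (27/4370)*sqrt(161).
The factor τ**2 + 3*τ/8 - 2/7 splits as (τ - a)(τ - a') with a = -3/16 + (5/112)*sqrt(161), a' = -3/16 - (5/112)*sqrt(161). At the order-1 pole a set g(τ) = (τ - a)*f(τ) = [9*τ/19] / (τ - a').
Simple pole: residue = g(a) at a = -3/16 + (5/112)*sqrt(161), which is 9/38 - (27/4370)*sqrt(161).
List the singular points by increasing real part (a conjugate pair: the negative imaginary part first).

Radius of convergence at 0: -3/16 + (5/112)*sqrt(161).
At -3/16 - (5/112)*sqrt(161): a pole of order 1; residue 9/38 + (27/4370)*sqrt(161).
At -3/16 + (5/112)*sqrt(161): a pole of order 1; residue 9/38 - (27/4370)*sqrt(161).


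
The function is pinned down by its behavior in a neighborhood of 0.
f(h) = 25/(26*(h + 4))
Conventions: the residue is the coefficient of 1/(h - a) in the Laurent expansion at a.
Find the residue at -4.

At the order-1 pole -4 set g(h) = (h - (-4))*f(h) = 25/26.
Simple pole: residue = g(a) at a = -4, which is 25/26.

The residue is 25/26.


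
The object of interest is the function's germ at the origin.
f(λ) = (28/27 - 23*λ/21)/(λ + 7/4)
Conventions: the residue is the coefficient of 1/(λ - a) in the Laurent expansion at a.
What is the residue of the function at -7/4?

At the order-1 pole -7/4 set g(λ) = (λ - (-7/4))*f(λ) = 28/27 - 23*λ/21.
Simple pole: residue = g(a) at a = -7/4, which is 319/108.

The residue is 319/108.


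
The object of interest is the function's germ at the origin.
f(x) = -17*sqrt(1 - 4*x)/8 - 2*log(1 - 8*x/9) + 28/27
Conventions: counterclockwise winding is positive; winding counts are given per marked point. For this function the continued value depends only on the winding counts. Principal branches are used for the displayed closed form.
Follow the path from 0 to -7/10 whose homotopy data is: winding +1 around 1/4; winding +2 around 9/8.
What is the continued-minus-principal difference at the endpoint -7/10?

Continued minus principal equals ((17/20)*sqrt(95)) - ((8)*pi)*i.

The rational part is single-valued and drops out of the difference; each branch term changes only by its own monodromy.
(-17/8)*sqrt(1 - x/(1/4)): winding +1 is odd, the square root flips sign, contributing -2*(-17/8)*sqrt(1 - (-7/10)/(1/4)) = -2*(-17/8)*sqrt(19/5) = (17/20)*sqrt(95).
(-2)*log(1 - x/(9/8)): each positive loop around 9/8 adds 2*pi*i to the log, so winding +2 contributes (-2)*(2)*2*pi*i = -(8)*pi*i.
Summing the contributions at x = -7/10 gives ((17/20)*sqrt(95)) - ((8)*pi)*i.


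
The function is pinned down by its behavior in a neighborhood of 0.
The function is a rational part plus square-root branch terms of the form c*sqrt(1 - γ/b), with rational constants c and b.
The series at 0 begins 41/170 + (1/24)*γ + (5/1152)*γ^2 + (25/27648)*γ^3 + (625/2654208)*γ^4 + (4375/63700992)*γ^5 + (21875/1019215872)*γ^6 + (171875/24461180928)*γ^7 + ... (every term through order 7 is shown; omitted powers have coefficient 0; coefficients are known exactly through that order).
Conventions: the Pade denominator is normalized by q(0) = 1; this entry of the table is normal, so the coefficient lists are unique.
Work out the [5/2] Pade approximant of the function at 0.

Taylor coefficients needed (read off): a_0 = 41/170, a_1 = 1/24, a_2 = 5/1152, a_3 = 25/27648, a_4 = 625/2654208, a_5 = 4375/63700992, a_6 = 21875/1019215872, a_7 = 171875/24461180928.
Write the denominator as Q(γ) = 1 + q1*γ + q2*γ^2. Requiring Q*f - P = O(γ^8) with deg P <= 5 kills the coefficients of γ^6..γ^7 in Q*f:
  γ^6: a_6 + q1*a_5 + q2*a_4 = 0, i.e. 21875/1019215872 + (4375/63700992)*q1 + (625/2654208)*q2 = 0.
  γ^7: a_7 + q1*a_6 + q2*a_5 = 0, i.e. 171875/24461180928 + (21875/1019215872)*q1 + (4375/63700992)*q2 = 0.
Solving this linear system: q1 = -15/28, q2 = 25/384.
The numerator is Q*f truncated at degree 5: P0 = a_0 = 41/170; P1 = a_1 + q1*a_0 = -125/1428; P2 = a_2 + q1*a_1 + q2*a_0 = -625/274176; P3 = a_3 + q1*a_2 + q2*a_1 = 125/96768; P4 = a_4 + q1*a_3 + q2*a_2 = 625/18579456; P5 = a_5 + q1*a_4 + q2*a_3 = 625/445906944.

The Pade approximant has numerator coefficients [41/170, -125/1428, -625/274176, 125/96768, 625/18579456, 625/445906944]; denominator coefficients [1, -15/28, 25/384].


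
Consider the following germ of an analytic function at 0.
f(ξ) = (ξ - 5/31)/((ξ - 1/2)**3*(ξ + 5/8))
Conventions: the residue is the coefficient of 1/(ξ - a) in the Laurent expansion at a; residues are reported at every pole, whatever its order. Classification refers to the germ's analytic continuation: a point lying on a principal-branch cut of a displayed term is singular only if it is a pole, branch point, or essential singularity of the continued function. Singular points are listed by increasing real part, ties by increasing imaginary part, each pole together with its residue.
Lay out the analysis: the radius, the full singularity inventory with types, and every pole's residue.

Radius of convergence at 0: 1/2.
At -5/8: a pole of order 1; residue 4160/7533.
At 1/2: a pole of order 3; residue -4160/7533.

Denominator factor (ξ + 5/8): pole of order 1 at -5/8, modulus 5/8.
Denominator factor (ξ - 1/2)^3: pole of order 3 at 1/2, modulus 1/2.
The radius of convergence is the smallest modulus among the singular points: 1/2.
At the order-1 pole -5/8 set g(ξ) = (ξ - (-5/8))*f(ξ) = (ξ - 5/31)/(ξ - 1/2)**3.
Simple pole: residue = g(a) at a = -5/8, which is 4160/7533.
At the order-3 pole 1/2 set g(ξ) = (ξ - (1/2))^3*f(ξ) = (ξ - 5/31)/(ξ + 5/8).
Order-3 pole: residue = g''(a)/2; g''(1/2) = -8320/7533, so the residue is -4160/7533.
List the singular points by increasing real part (a conjugate pair: the negative imaginary part first).


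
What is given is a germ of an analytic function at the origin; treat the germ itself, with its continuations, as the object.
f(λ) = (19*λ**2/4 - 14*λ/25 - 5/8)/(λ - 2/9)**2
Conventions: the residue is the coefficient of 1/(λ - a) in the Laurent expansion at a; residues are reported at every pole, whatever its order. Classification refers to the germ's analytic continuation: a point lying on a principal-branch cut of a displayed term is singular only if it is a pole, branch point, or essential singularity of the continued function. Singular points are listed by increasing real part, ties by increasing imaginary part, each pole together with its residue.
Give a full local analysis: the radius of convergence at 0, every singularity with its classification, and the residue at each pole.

Denominator factor (λ - 2/9)^2: pole of order 2 at 2/9, modulus 2/9.
The radius of convergence is the smallest modulus among the singular points: 2/9.
At the order-2 pole 2/9 set g(λ) = (λ - (2/9))^2*f(λ) = 19*λ**2/4 - 14*λ/25 - 5/8.
Order-2 pole: residue = g'(a); g'(2/9) = 349/225, so the residue is 349/225.

Radius of convergence at 0: 2/9.
At 2/9: a pole of order 2; residue 349/225.


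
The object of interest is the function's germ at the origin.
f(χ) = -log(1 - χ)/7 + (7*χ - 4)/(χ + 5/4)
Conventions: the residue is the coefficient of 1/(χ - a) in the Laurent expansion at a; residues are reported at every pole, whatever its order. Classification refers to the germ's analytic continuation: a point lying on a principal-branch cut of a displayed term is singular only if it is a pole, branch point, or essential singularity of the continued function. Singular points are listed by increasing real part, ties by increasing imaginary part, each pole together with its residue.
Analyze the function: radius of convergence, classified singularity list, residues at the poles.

Denominator factor (χ + 5/4): pole of order 1 at -5/4, modulus 5/4.
Branch term (-1/7)*log(1 - χ/(1)): its argument vanishes at χ = 1, a logarithmic branch point, modulus 1.
The radius of convergence is the smallest modulus among the singular points: 1.
The branch term is analytic at -5/4 and contributes nothing to the residue; only the rational part matters.
At the order-1 pole -5/4 set g(χ) = (χ - (-5/4))*(rational part) = 7*χ - 4.
Simple pole: residue = g(a) at a = -5/4, which is -51/4.
List the singular points by increasing real part (a conjugate pair: the negative imaginary part first).

Radius of convergence at 0: 1.
At -5/4: a pole of order 1; residue -51/4.
At 1: a logarithmic branch point.


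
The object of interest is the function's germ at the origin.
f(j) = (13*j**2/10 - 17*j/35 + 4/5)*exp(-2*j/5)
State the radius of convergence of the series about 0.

The radius of convergence is infinite.

The factor exp(-2*j/5) is entire and contributes no finite singular point.
The polynomial part has no poles.
No finite singular points: the Taylor series at 0 converges everywhere.


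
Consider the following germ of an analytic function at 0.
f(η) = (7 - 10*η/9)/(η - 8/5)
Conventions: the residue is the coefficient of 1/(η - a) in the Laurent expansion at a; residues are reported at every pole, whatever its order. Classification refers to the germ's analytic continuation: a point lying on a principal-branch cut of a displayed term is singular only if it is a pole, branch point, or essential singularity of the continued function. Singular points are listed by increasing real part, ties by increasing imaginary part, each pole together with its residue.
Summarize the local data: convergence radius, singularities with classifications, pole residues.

Radius of convergence at 0: 8/5.
At 8/5: a pole of order 1; residue 47/9.

Denominator factor (η - 8/5): pole of order 1 at 8/5, modulus 8/5.
The radius of convergence is the smallest modulus among the singular points: 8/5.
At the order-1 pole 8/5 set g(η) = (η - (8/5))*f(η) = 7 - 10*η/9.
Simple pole: residue = g(a) at a = 8/5, which is 47/9.


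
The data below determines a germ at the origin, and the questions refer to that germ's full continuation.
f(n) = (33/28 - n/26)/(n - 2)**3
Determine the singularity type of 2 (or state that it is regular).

The point is a pole of order 3.

The denominator factor n - 2 vanishes at 2 and appears to the power 3; the numerator there equals 401/364, nonzero, and no other factor vanishes.
Hence a pole whose order is the multiplicity, 3.


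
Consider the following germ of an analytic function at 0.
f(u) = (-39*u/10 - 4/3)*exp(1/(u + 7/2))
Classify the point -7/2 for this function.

The point is an essential singularity.

The exponent 1/(u - (-7/2)) has a pole at -7/2, so exp(1/(u - (-7/2))) takes every nonzero value near it: an essential singularity (not a pole of any order).


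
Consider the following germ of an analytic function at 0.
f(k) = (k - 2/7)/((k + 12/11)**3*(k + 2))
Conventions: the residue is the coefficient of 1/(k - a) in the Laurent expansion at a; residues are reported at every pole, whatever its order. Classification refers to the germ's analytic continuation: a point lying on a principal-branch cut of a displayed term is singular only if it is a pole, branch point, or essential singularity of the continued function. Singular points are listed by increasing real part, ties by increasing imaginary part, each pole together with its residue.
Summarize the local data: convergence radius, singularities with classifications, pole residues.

Radius of convergence at 0: 12/11.
At -2: a pole of order 1; residue 2662/875.
At -12/11: a pole of order 3; residue -2662/875.

Denominator factor (k + 12/11)^3: pole of order 3 at -12/11, modulus 12/11.
Denominator factor (k + 2): pole of order 1 at -2, modulus 2.
The radius of convergence is the smallest modulus among the singular points: 12/11.
At the order-1 pole -2 set g(k) = (k - (-2))*f(k) = (k - 2/7)/(k + 12/11)**3.
Simple pole: residue = g(a) at a = -2, which is 2662/875.
At the order-3 pole -12/11 set g(k) = (k - (-12/11))^3*f(k) = (k - 2/7)/(k + 2).
Order-3 pole: residue = g''(a)/2; g''(-12/11) = -5324/875, so the residue is -2662/875.
List the singular points by increasing real part (a conjugate pair: the negative imaginary part first).


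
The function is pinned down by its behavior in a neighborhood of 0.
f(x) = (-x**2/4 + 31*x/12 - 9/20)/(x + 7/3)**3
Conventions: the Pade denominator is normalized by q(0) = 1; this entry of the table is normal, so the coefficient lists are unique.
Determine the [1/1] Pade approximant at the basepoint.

Taylor coefficients needed (expand at 0): a_0 = -243/6860, a_1 = 2988/12005, a_2 = -53811/168070.
Write the denominator as Q(x) = 1 + q1*x. Requiring Q*f - P = O(x^3) with deg P <= 1 kills the coefficients of x^2..x^2 in Q*f:
  x^2: a_2 + q1*a_1 = 0, i.e. -53811/168070 + (2988/12005)*q1 = 0.
Solving this linear system: q1 = 5979/4648.
The numerator is Q*f truncated at degree 1: P0 = a_0 = -243/6860; P1 = a_1 + q1*a_0 = 6483231/31885280.

The Pade approximant has numerator coefficients [-243/6860, 6483231/31885280]; denominator coefficients [1, 5979/4648].


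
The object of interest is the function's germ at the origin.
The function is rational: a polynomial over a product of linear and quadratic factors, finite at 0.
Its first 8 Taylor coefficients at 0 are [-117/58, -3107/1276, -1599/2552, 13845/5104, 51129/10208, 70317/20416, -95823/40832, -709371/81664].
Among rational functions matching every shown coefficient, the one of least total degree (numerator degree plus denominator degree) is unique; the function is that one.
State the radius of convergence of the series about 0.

No rational of total degree below 3 reproduces all 8 coefficients; solving the [1/2] Pade equations on them gives f(α) = (13*α/33 - 39/29)/(α**2 - α + 2/3), whose expansion matches every shown term.
Denominator factor (α**2 - α + 2/3): discriminant -5/3, complex-conjugate roots (1/2) + ((1/6)*sqrt(15))*i and (1/2) - ((1/6)*sqrt(15))*i; poles of order 1, moduli (1/3)*sqrt(6) and (1/3)*sqrt(6).
The radius of convergence is the smallest modulus among the singular points: (1/3)*sqrt(6).

The radius of convergence is (1/3)*sqrt(6).


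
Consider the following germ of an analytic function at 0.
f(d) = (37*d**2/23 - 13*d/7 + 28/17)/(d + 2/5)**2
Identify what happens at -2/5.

The denominator factor d + 2/5 vanishes at -2/5 and appears to the power 2; the numerator there equals 181142/68425, nonzero, and no other factor vanishes.
Hence a pole whose order is the multiplicity, 2.

The point is a pole of order 2.


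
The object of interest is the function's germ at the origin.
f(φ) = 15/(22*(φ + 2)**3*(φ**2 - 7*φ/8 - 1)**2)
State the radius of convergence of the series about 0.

Denominator factor (φ + 2)^3: pole of order 3 at -2, modulus 2.
Denominator factor (φ**2 - 7*φ/8 - 1)^2: discriminant 305/64, real irrational roots 7/16 + (1/16)*sqrt(305) and 7/16 - (1/16)*sqrt(305); poles of order 2, moduli 7/16 + (1/16)*sqrt(305) and -7/16 + (1/16)*sqrt(305).
The radius of convergence is the smallest modulus among the singular points: -7/16 + (1/16)*sqrt(305).

The radius of convergence is -7/16 + (1/16)*sqrt(305).


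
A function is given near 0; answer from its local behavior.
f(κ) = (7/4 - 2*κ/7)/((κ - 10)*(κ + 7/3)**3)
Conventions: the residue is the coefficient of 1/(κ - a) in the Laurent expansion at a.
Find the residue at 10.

The residue is -837/1418284.

At the order-1 pole 10 set g(κ) = (κ - (10))*f(κ) = (7/4 - 2*κ/7)/(κ + 7/3)**3.
Simple pole: residue = g(a) at a = 10, which is -837/1418284.


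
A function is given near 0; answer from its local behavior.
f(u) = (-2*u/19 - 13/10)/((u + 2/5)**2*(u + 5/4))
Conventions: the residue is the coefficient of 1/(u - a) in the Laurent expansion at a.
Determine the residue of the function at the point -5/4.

The residue is -8880/5491.

At the order-1 pole -5/4 set g(u) = (u - (-5/4))*f(u) = (-2*u/19 - 13/10)/(u + 2/5)**2.
Simple pole: residue = g(a) at a = -5/4, which is -8880/5491.


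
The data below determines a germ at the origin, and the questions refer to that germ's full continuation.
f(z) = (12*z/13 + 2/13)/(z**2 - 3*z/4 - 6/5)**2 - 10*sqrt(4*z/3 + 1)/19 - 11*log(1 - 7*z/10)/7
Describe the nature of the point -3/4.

The point is an algebraic (square-root) branch point.

The term (-10/19)*sqrt(1 - z/(-3/4)) has argument 1 - -3/4/(-3/4) = 0 at -3/4: a square-root (algebraic, two-sheeted) branch point; the remaining terms are analytic or single-valued there.


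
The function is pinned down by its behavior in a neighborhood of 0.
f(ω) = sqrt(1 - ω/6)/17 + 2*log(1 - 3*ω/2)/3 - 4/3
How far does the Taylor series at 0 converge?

The radius of convergence is 2/3.

Branch term (1/17)*sqrt(1 - ω/(6)): its argument vanishes at ω = 6, a square-root branch point, modulus 6.
Branch term (2/3)*log(1 - ω/(2/3)): its argument vanishes at ω = 2/3, a logarithmic branch point, modulus 2/3.
The radius of convergence is the smallest modulus among the singular points: 2/3.


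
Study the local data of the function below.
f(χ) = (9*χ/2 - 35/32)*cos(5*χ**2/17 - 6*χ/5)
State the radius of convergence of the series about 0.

The factor cos(5*χ**2/17 - 6*χ/5) is entire and contributes no finite singular point.
The polynomial part has no poles.
No finite singular points: the Taylor series at 0 converges everywhere.

The radius of convergence is infinite.


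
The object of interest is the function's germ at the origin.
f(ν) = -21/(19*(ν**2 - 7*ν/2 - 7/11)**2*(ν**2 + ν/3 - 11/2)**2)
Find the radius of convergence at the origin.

Denominator factor (ν**2 + ν/3 - 11/2)^2: discriminant 199/9, real irrational roots -1/6 + (1/6)*sqrt(199) and -1/6 - (1/6)*sqrt(199); poles of order 2, moduli -1/6 + (1/6)*sqrt(199) and 1/6 + (1/6)*sqrt(199).
Denominator factor (ν**2 - 7*ν/2 - 7/11)^2: discriminant 651/44, real irrational roots 7/4 + (1/44)*sqrt(7161) and 7/4 - (1/44)*sqrt(7161); poles of order 2, moduli 7/4 + (1/44)*sqrt(7161) and -7/4 + (1/44)*sqrt(7161).
The radius of convergence is the smallest modulus among the singular points: -7/4 + (1/44)*sqrt(7161).

The radius of convergence is -7/4 + (1/44)*sqrt(7161).


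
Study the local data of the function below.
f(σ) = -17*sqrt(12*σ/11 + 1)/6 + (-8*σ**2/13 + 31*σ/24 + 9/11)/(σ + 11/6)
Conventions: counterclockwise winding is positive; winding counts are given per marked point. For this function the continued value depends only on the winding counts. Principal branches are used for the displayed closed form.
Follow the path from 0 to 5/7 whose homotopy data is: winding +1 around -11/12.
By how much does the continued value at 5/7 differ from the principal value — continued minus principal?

Continued minus principal equals (17/231)*sqrt(10549).

The rational part is single-valued and drops out of the difference; each branch term changes only by its own monodromy.
(-17/6)*sqrt(1 - σ/(-11/12)): winding +1 is odd, the square root flips sign, contributing -2*(-17/6)*sqrt(1 - (5/7)/(-11/12)) = -2*(-17/6)*sqrt(137/77) = (17/231)*sqrt(10549).
Summing the contributions at σ = 5/7 gives (17/231)*sqrt(10549).


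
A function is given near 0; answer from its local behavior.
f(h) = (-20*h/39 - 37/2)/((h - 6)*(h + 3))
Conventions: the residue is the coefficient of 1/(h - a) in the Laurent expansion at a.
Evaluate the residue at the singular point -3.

The residue is 49/26.

At the order-1 pole -3 set g(h) = (h - (-3))*f(h) = (-20*h/39 - 37/2)/(h - 6).
Simple pole: residue = g(a) at a = -3, which is 49/26.


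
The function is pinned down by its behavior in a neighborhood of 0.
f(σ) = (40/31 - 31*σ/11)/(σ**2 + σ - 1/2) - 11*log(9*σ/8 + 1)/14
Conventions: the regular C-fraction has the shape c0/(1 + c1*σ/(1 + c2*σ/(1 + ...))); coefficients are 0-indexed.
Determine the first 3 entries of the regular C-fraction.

The regular C-fraction coefficients are [-80/31, -3123/19712, -2747234947/307802880].

Taylor coefficients (expand at 0): a_0 = -80/31, a_1 = -15615/38192, a_2 = -2269481/611072.
c0 = a_0 = -80/31. Peel one level at a time: if S = 1 + c*σ/S' with S'(0) = 1, then c is the σ-coefficient of S and S' = c*σ/(S - 1).
S_1 = c0/f = 1 + (-3123/19712)*σ + (-2747234947/1942814720)*σ^2 + ...; c1 = -3123/19712.
S_2 = c1*σ/(S_1 - 1) = 1 + (-2747234947/307802880)*σ + ...; c2 = -2747234947/307802880.


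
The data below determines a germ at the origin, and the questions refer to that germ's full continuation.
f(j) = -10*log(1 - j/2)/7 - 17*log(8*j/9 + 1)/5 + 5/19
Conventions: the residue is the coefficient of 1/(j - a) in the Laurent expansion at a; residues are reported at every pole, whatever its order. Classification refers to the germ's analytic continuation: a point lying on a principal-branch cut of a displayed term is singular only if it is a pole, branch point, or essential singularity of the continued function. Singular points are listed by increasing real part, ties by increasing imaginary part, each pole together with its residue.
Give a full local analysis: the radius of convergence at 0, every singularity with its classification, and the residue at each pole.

Radius of convergence at 0: 9/8.
At -9/8: a logarithmic branch point.
At 2: a logarithmic branch point.

Branch term (-17/5)*log(1 - j/(-9/8)): its argument vanishes at j = -9/8, a logarithmic branch point, modulus 9/8.
Branch term (-10/7)*log(1 - j/(2)): its argument vanishes at j = 2, a logarithmic branch point, modulus 2.
The radius of convergence is the smallest modulus among the singular points: 9/8.
List the singular points by increasing real part (a conjugate pair: the negative imaginary part first).


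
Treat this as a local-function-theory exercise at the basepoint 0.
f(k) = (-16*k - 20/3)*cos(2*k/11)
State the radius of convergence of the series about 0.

The factor cos(2*k/11) is entire and contributes no finite singular point.
The polynomial part has no poles.
No finite singular points: the Taylor series at 0 converges everywhere.

The radius of convergence is infinite.


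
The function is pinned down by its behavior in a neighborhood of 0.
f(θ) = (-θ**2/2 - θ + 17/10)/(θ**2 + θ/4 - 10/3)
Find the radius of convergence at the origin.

Denominator factor (θ**2 + θ/4 - 10/3): discriminant 643/48, real irrational roots -1/8 + (1/24)*sqrt(1929) and -1/8 - (1/24)*sqrt(1929); poles of order 1, moduli -1/8 + (1/24)*sqrt(1929) and 1/8 + (1/24)*sqrt(1929).
The radius of convergence is the smallest modulus among the singular points: -1/8 + (1/24)*sqrt(1929).

The radius of convergence is -1/8 + (1/24)*sqrt(1929).


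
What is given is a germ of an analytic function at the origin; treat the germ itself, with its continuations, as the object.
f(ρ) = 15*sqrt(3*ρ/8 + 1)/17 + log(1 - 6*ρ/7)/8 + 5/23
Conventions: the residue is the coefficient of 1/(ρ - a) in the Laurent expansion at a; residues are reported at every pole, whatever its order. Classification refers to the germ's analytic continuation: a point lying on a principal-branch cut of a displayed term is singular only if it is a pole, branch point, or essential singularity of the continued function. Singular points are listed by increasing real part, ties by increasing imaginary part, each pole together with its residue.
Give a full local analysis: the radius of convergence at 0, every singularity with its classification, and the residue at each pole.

Branch term (15/17)*sqrt(1 - ρ/(-8/3)): its argument vanishes at ρ = -8/3, a square-root branch point, modulus 8/3.
Branch term (1/8)*log(1 - ρ/(7/6)): its argument vanishes at ρ = 7/6, a logarithmic branch point, modulus 7/6.
The radius of convergence is the smallest modulus among the singular points: 7/6.
List the singular points by increasing real part (a conjugate pair: the negative imaginary part first).

Radius of convergence at 0: 7/6.
At -8/3: an algebraic (square-root) branch point.
At 7/6: a logarithmic branch point.


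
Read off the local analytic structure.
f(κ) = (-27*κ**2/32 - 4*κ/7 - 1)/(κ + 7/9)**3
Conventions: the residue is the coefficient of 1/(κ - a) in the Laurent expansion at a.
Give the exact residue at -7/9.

The residue is -27/32.

At the order-3 pole -7/9 set g(κ) = (κ - (-7/9))^3*f(κ) = -27*κ**2/32 - 4*κ/7 - 1.
Order-3 pole: residue = g''(a)/2; g''(-7/9) = -27/16, so the residue is -27/32.


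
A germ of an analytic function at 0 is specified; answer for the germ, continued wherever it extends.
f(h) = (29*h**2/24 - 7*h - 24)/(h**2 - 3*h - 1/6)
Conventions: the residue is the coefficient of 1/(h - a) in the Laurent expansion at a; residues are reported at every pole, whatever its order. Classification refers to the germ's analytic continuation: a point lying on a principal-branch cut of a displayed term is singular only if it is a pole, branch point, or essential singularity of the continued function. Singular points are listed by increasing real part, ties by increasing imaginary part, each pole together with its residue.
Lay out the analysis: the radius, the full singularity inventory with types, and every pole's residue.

Denominator factor (h**2 - 3*h - 1/6): discriminant 29/3, real irrational roots 3/2 + (1/6)*sqrt(87) and 3/2 - (1/6)*sqrt(87); poles of order 1, moduli 3/2 + (1/6)*sqrt(87) and -3/2 + (1/6)*sqrt(87).
The radius of convergence is the smallest modulus among the singular points: -3/2 + (1/6)*sqrt(87).
The factor h**2 - 3*h - 1/6 splits as (h - a)(h - a') with a = 3/2 - (1/6)*sqrt(87), a' = 3/2 + (1/6)*sqrt(87). At the order-1 pole a set g(h) = (h - a)*f(h) = [29*h**2/24 - 7*h - 24] / (h - a').
Simple pole: residue = g(a) at a = 3/2 - (1/6)*sqrt(87), which is -27/16 + (1039/1044)*sqrt(87).
The factor h**2 - 3*h - 1/6 splits as (h - a)(h - a') with a = 3/2 + (1/6)*sqrt(87), a' = 3/2 - (1/6)*sqrt(87). At the order-1 pole a set g(h) = (h - a)*f(h) = [29*h**2/24 - 7*h - 24] / (h - a').
Simple pole: residue = g(a) at a = 3/2 + (1/6)*sqrt(87), which is -27/16 - (1039/1044)*sqrt(87).
List the singular points by increasing real part (a conjugate pair: the negative imaginary part first).

Radius of convergence at 0: -3/2 + (1/6)*sqrt(87).
At 3/2 - (1/6)*sqrt(87): a pole of order 1; residue -27/16 + (1039/1044)*sqrt(87).
At 3/2 + (1/6)*sqrt(87): a pole of order 1; residue -27/16 - (1039/1044)*sqrt(87).


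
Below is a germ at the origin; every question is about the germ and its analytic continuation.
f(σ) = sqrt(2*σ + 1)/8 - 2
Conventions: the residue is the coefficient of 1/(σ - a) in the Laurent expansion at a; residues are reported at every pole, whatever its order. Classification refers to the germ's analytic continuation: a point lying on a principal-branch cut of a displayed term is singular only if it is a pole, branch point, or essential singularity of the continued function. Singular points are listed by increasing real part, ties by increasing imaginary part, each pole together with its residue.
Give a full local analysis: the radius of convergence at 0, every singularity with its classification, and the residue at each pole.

Branch term (1/8)*sqrt(1 - σ/(-1/2)): its argument vanishes at σ = -1/2, a square-root branch point, modulus 1/2.
The radius of convergence is the smallest modulus among the singular points: 1/2.

Radius of convergence at 0: 1/2.
At -1/2: an algebraic (square-root) branch point.


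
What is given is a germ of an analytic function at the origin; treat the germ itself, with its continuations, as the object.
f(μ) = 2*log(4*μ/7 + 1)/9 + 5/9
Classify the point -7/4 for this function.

The point is a logarithmic branch point.

The term (2/9)*log(1 - μ/(-7/4)) has argument 1 - -7/4/(-7/4) = 0 at -7/4: a logarithmic (infinitely-sheeted) branch point; the remaining terms are analytic or single-valued there.


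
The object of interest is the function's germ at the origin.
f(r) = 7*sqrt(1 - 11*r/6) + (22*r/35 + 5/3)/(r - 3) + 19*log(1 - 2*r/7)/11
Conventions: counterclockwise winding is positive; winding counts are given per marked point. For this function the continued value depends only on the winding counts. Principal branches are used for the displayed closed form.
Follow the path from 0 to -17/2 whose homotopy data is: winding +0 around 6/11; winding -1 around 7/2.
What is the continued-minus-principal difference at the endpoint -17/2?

The rational part is single-valued and drops out of the difference; each branch term changes only by its own monodromy.
(7)*sqrt(1 - r/(6/11)): winding +0 is even, the square root returns to the same sheet, contribution 0.
(19/11)*log(1 - r/(7/2)): each positive loop around 7/2 adds 2*pi*i to the log, so winding -1 contributes (19/11)*(-1)*2*pi*i = -(38/11)*pi*i.
Summing the contributions at r = -17/2 gives -(38/11)*pi*i.

Continued minus principal equals -(38/11)*pi*i.


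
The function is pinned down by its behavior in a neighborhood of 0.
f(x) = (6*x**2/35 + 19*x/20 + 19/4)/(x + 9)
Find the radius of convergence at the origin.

Denominator factor (x + 9): pole of order 1 at -9, modulus 9.
The radius of convergence is the smallest modulus among the singular points: 9.

The radius of convergence is 9.


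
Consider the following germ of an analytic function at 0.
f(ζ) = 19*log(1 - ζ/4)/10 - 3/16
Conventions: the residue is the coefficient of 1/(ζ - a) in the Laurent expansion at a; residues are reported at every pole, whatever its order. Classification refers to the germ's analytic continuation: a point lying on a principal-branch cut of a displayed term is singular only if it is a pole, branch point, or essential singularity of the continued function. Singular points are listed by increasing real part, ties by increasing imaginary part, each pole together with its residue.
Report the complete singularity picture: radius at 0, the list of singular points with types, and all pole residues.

Radius of convergence at 0: 4.
At 4: a logarithmic branch point.

Branch term (19/10)*log(1 - ζ/(4)): its argument vanishes at ζ = 4, a logarithmic branch point, modulus 4.
The radius of convergence is the smallest modulus among the singular points: 4.


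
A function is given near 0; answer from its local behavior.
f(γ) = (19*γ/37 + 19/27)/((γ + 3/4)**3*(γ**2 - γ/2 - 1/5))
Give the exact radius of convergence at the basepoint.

Denominator factor (γ**2 - γ/2 - 1/5): discriminant 21/20, real irrational roots 1/4 + (1/20)*sqrt(105) and 1/4 - (1/20)*sqrt(105); poles of order 1, moduli 1/4 + (1/20)*sqrt(105) and -1/4 + (1/20)*sqrt(105).
Denominator factor (γ + 3/4)^3: pole of order 3 at -3/4, modulus 3/4.
The radius of convergence is the smallest modulus among the singular points: -1/4 + (1/20)*sqrt(105).

The radius of convergence is -1/4 + (1/20)*sqrt(105).


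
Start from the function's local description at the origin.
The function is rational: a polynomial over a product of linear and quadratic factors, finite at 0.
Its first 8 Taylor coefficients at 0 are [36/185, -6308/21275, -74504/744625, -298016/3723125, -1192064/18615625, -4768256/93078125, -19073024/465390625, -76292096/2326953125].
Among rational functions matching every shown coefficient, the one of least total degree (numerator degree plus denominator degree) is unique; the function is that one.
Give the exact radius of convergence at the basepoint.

The radius of convergence is 5/4.

No rational of total degree below 3 reproduces all 8 coefficients; solving the [2/1] Pade equations on them gives f(ζ) = (-6*ζ**2/35 + 13*ζ/23 - 9/37)/(ζ - 5/4), whose expansion matches every shown term.
Denominator factor (ζ - 5/4): pole of order 1 at 5/4, modulus 5/4.
The radius of convergence is the smallest modulus among the singular points: 5/4.


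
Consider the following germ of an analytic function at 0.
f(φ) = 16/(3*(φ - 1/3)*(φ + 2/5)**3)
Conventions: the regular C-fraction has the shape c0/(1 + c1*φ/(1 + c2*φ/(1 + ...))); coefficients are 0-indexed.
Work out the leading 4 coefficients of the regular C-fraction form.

The regular C-fraction coefficients are [-250, 9/2, 5/6, -35/3].

Taylor coefficients (expand at 0): a_0 = -250, a_1 = 1125, a_2 = -6000, a_3 = 42125/2.
c0 = a_0 = -250. Peel one level at a time: if S = 1 + c*φ/S' with S'(0) = 1, then c is the φ-coefficient of S and S' = c*φ/(S - 1).
S_1 = c0/f = 1 + (9/2)*φ + (-15/4)*φ^2 + ...; c1 = 9/2.
S_2 = c1*φ/(S_1 - 1) = 1 + (5/6)*φ + (175/18)*φ^2 + ...; c2 = 5/6.
S_3 = c2*φ/(S_2 - 1) = 1 + (-35/3)*φ + ...; c3 = -35/3.


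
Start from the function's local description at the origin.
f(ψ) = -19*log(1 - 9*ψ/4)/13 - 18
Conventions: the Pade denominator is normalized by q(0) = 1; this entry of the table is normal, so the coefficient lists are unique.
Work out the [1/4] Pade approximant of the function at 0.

The Pade approximant has numerator coefficients [-18, 9455032386/278880095]; denominator coefficients [1, -291895587/171618520, -9027261/85809260, -664483257/10983585280, -3232421721/87868682240].

Taylor coefficients needed (expand at 0): a_0 = -18, a_1 = 171/52, a_2 = 1539/416, a_3 = 4617/832, a_4 = 124659/13312, a_5 = 1121931/66560.
Write the denominator as Q(ψ) = 1 + q1*ψ + q2*ψ^2 + q3*ψ^3 + q4*ψ^4. Requiring Q*f - P = O(ψ^6) with deg P <= 1 kills the coefficients of ψ^2..ψ^5 in Q*f:
  ψ^2: a_2 + q1*a_1 + q2*a_0 = 0, i.e. 1539/416 + (171/52)*q1 + (-18)*q2 = 0.
  ψ^3: a_3 + q1*a_2 + q2*a_1 + q3*a_0 = 0, i.e. 4617/832 + (1539/416)*q1 + (171/52)*q2 + (-18)*q3 = 0.
  ψ^4: a_4 + q1*a_3 + q2*a_2 + q3*a_1 + q4*a_0 = 0, i.e. 124659/13312 + (4617/832)*q1 + (1539/416)*q2 + (171/52)*q3 + (-18)*q4 = 0.
  ψ^5: a_5 + q1*a_4 + q2*a_3 + q3*a_2 + q4*a_1 = 0, i.e. 1121931/66560 + (124659/13312)*q1 + (4617/832)*q2 + (1539/416)*q3 + (171/52)*q4 = 0.
Solving this linear system: q1 = -291895587/171618520, q2 = -9027261/85809260, q3 = -664483257/10983585280, q4 = -3232421721/87868682240.
The numerator is Q*f truncated at degree 1: P0 = a_0 = -18; P1 = a_1 + q1*a_0 = 9455032386/278880095.


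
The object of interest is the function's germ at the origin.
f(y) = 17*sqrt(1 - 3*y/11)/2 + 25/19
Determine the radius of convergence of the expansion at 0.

Branch term (17/2)*sqrt(1 - y/(11/3)): its argument vanishes at y = 11/3, a square-root branch point, modulus 11/3.
The radius of convergence is the smallest modulus among the singular points: 11/3.

The radius of convergence is 11/3.


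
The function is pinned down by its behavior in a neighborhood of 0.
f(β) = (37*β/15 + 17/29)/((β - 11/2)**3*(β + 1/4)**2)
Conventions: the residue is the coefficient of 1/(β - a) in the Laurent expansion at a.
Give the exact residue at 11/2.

At the order-3 pole 11/2 set g(β) = (β - (11/2))^3*f(β) = (37*β/15 + 17/29)/(β + 1/4)**2.
Order-3 pole: residue = g''(a)/2; g''(11/2) = 627712/24346167, so the residue is 313856/24346167.

The residue is 313856/24346167.


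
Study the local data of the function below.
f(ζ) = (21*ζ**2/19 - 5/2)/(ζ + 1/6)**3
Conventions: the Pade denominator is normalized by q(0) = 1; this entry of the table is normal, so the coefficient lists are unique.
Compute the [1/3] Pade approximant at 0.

The Pade approximant has numerator coefficients [-540, 432684/3743]; denominator coefficients [1, 998591/56145, 20604/197, 356907094/1777925].

Taylor coefficients needed (expand at 0): a_0 = -540, a_1 = 9720, a_2 = -2211624/19, a_3 = 22079952/19, a_4 = -198474624/19.
Write the denominator as Q(ζ) = 1 + q1*ζ + q2*ζ^2 + q3*ζ^3. Requiring Q*f - P = O(ζ^5) with deg P <= 1 kills the coefficients of ζ^2..ζ^4 in Q*f:
  ζ^2: a_2 + q1*a_1 + q2*a_0 = 0, i.e. -2211624/19 + (9720)*q1 + (-540)*q2 = 0.
  ζ^3: a_3 + q1*a_2 + q2*a_1 + q3*a_0 = 0, i.e. 22079952/19 + (-2211624/19)*q1 + (9720)*q2 + (-540)*q3 = 0.
  ζ^4: a_4 + q1*a_3 + q2*a_2 + q3*a_1 = 0, i.e. -198474624/19 + (22079952/19)*q1 + (-2211624/19)*q2 + (9720)*q3 = 0.
Solving this linear system: q1 = 998591/56145, q2 = 20604/197, q3 = 356907094/1777925.
The numerator is Q*f truncated at degree 1: P0 = a_0 = -540; P1 = a_1 + q1*a_0 = 432684/3743.
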